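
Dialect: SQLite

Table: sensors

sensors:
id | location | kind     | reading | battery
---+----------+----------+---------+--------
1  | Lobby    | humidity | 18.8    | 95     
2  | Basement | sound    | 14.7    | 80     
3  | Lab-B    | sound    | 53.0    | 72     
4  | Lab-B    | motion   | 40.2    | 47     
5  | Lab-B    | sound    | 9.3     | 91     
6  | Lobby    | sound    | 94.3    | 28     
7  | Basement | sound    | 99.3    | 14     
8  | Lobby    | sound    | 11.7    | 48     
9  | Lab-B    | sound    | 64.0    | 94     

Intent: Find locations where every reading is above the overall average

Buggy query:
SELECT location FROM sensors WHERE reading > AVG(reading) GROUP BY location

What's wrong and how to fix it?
Bug: AVG() is an aggregate; it can't sit directly in WHERE

Fix: Use a subquery for AVG and a HAVING MIN(...) filter so the condition holds for every row in the group

Corrected query:
SELECT location FROM sensors GROUP BY location HAVING MIN(reading) > (SELECT AVG(reading) FROM sensors)

Result:
(no rows)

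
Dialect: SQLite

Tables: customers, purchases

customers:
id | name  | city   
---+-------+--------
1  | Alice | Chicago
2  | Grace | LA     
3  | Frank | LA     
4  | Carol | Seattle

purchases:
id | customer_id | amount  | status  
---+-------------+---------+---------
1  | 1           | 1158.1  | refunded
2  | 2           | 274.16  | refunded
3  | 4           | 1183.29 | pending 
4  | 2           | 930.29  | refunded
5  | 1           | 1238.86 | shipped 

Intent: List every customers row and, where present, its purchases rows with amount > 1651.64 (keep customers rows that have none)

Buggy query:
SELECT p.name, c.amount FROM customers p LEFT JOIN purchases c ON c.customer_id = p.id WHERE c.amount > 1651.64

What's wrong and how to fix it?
Bug: Filtering c.amount in WHERE discards the NULL rows produced by LEFT JOIN, turning it into an inner join

Fix: Put 'c.amount > 1651.64' in the JOIN's ON clause instead of WHERE

Corrected query:
SELECT p.name, c.amount FROM customers p LEFT JOIN purchases c ON c.customer_id = p.id AND c.amount > 1651.64

Result:
name  | amount
------+-------
Alice | NULL  
Grace | NULL  
Frank | NULL  
Carol | NULL  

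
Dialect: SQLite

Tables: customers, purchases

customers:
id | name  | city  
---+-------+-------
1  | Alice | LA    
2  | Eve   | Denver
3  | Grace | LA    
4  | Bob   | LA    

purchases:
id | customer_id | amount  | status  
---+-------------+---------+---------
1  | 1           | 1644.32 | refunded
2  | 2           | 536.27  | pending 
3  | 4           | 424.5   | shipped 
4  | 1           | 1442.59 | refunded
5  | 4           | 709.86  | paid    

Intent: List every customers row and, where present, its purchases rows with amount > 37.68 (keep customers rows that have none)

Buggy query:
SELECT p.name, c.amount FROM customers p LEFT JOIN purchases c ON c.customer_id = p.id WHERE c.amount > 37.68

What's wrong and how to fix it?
Bug: Filtering c.amount in WHERE discards the NULL rows produced by LEFT JOIN, turning it into an inner join

Fix: Move the right-table condition into the ON clause so unmatched parents are kept

Corrected query:
SELECT p.name, c.amount FROM customers p LEFT JOIN purchases c ON c.customer_id = p.id AND c.amount > 37.68

Result:
name  | amount 
------+--------
Alice | 1442.59
Alice | 1644.32
Eve   | 536.27 
Grace | NULL   
Bob   | 424.5  
Bob   | 709.86 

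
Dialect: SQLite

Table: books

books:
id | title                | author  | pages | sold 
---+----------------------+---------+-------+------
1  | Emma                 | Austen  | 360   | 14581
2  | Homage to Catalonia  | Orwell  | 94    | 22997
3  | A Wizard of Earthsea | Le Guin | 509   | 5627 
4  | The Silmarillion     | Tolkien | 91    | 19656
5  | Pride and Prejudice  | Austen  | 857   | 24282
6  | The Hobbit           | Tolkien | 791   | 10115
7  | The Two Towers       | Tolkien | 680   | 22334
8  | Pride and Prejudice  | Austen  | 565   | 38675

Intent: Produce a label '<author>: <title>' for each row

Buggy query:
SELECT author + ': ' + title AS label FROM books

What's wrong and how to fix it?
Bug: '+' is numeric addition; on text columns SQLite converts them to 0 instead of concatenating

Fix: Use the || operator for string concatenation

Corrected query:
SELECT author || ': ' || title AS label FROM books

Result:
label                        
-----------------------------
Austen: Emma                 
Orwell: Homage to Catalonia  
Le Guin: A Wizard of Earthsea
Tolkien: The Silmarillion    
Austen: Pride and Prejudice  
Tolkien: The Hobbit          
Tolkien: The Two Towers      
Austen: Pride and Prejudice  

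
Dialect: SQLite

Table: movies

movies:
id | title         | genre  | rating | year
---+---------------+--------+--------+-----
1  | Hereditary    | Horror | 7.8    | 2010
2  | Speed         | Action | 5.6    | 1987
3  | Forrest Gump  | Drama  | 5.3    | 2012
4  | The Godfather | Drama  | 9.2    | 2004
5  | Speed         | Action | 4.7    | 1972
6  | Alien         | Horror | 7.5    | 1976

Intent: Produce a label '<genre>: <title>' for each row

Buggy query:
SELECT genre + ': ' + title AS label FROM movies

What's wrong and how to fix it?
Bug: '+' is numeric addition; on text columns SQLite converts them to 0 instead of concatenating

Fix: Use the || operator for string concatenation

Corrected query:
SELECT genre || ': ' || title AS label FROM movies

Result:
label               
--------------------
Horror: Hereditary  
Action: Speed       
Drama: Forrest Gump 
Drama: The Godfather
Action: Speed       
Horror: Alien       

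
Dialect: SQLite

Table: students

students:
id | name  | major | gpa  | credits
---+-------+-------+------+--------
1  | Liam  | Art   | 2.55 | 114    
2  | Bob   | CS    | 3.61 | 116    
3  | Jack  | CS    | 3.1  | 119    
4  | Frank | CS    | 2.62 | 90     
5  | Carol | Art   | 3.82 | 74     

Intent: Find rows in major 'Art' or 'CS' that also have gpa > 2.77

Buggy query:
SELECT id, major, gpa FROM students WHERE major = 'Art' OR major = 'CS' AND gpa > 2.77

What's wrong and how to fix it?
Bug: AND binds tighter than OR, so this parses as major = 'Art' OR (major = 'CS' AND gpa > 2.77)

Fix: Add parentheses around the OR so the AND applies to both alternatives

Corrected query:
SELECT id, major, gpa FROM students WHERE (major = 'Art' OR major = 'CS') AND gpa > 2.77

Result:
id | major | gpa 
---+-------+-----
2  | CS    | 3.61
3  | CS    | 3.1 
5  | Art   | 3.82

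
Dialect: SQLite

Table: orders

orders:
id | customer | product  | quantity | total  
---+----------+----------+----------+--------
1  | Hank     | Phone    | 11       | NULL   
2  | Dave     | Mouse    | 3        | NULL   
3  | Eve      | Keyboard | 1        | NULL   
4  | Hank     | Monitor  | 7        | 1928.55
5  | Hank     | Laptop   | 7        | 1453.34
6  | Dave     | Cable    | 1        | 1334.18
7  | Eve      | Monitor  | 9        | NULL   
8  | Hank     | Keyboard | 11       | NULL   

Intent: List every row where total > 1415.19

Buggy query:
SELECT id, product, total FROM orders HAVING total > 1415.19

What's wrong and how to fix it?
Bug: HAVING filters the output of aggregation, but this query has no GROUP BY and no aggregate functions, so SQLite rejects it (HAVING clause on a non-aggregate query); the condition here is per row

Fix: Replace HAVING with WHERE since the condition applies to individual rows

Corrected query:
SELECT id, product, total FROM orders WHERE total > 1415.19

Result:
id | product | total  
---+---------+--------
4  | Monitor | 1928.55
5  | Laptop  | 1453.34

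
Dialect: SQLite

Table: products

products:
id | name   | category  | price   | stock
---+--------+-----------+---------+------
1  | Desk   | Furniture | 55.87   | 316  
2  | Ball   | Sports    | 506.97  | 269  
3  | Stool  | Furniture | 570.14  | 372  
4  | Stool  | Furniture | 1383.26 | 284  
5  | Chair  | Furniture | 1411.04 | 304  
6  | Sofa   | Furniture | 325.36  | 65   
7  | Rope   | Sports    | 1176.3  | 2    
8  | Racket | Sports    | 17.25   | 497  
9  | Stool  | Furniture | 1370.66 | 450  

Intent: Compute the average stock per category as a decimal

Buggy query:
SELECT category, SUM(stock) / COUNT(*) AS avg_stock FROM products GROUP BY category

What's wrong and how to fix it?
Bug: SUM(stock) and COUNT(*) are both integers; the division truncates the fractional part

Fix: Multiply by 1.0 (or CAST to REAL) to force floating-point division

Corrected query:
SELECT category, SUM(stock) * 1.0 / COUNT(*) AS avg_stock FROM products GROUP BY category

Result:
category  | avg_stock
----------+----------
Furniture | 298.5    
Sports    | 256      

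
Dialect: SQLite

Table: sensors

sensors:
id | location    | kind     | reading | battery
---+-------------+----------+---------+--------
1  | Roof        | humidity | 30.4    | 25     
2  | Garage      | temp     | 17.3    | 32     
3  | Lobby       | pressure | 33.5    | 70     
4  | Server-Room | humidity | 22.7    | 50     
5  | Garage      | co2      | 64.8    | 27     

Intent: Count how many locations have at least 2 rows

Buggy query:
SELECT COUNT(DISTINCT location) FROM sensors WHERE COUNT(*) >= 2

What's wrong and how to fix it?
Bug: COUNT(*) cannot appear in WHERE; the per-group count doesn't exist yet

Fix: Use a subquery that GROUPs and filters with HAVING, then count its rows

Corrected query:
SELECT COUNT(*) FROM (SELECT location FROM sensors GROUP BY location HAVING COUNT(*) >= 2)

Result:
COUNT(*)
--------
1       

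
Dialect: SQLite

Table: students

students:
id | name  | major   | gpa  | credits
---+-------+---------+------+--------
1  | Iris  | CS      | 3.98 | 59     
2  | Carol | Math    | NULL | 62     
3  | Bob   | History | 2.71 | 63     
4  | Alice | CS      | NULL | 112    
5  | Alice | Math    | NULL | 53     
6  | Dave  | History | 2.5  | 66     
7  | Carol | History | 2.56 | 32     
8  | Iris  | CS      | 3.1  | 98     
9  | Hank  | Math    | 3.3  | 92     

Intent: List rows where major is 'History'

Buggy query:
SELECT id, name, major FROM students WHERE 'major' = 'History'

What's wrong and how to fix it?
Bug: 'major' in single quotes is a string literal, not the column; the comparison is literal-vs-literal and never true

Fix: Remove the quotes around the column name (or use double quotes for an identifier)

Corrected query:
SELECT id, name, major FROM students WHERE major = 'History'

Result:
id | name  | major  
---+-------+--------
3  | Bob   | History
6  | Dave  | History
7  | Carol | History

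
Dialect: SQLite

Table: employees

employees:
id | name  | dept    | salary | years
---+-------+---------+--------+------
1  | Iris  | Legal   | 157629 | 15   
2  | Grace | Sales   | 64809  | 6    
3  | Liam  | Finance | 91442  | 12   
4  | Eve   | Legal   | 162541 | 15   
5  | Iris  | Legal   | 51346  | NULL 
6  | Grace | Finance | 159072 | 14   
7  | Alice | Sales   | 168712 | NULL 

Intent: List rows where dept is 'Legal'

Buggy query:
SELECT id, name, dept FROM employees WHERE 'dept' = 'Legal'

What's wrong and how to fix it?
Bug: Single quotes denote string literals in SQL; the column name is being compared as a constant string

Fix: Reference the column as dept without single quotes

Corrected query:
SELECT id, name, dept FROM employees WHERE dept = 'Legal'

Result:
id | name | dept 
---+------+------
1  | Iris | Legal
4  | Eve  | Legal
5  | Iris | Legal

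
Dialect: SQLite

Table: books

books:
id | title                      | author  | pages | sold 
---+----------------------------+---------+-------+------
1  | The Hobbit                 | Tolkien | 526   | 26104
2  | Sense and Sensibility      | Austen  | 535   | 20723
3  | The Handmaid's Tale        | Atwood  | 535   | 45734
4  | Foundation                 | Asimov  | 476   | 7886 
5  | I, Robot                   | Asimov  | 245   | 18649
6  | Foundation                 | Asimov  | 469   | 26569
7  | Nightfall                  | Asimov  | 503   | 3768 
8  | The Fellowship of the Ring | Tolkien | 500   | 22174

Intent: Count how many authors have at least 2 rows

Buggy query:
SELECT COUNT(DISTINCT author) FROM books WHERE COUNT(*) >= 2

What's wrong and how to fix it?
Bug: WHERE filters individual rows, not groups, so a group-level COUNT is invalid there

Fix: Use a subquery that GROUPs and filters with HAVING, then count its rows

Corrected query:
SELECT COUNT(*) FROM (SELECT author FROM books GROUP BY author HAVING COUNT(*) >= 2)

Result:
COUNT(*)
--------
2       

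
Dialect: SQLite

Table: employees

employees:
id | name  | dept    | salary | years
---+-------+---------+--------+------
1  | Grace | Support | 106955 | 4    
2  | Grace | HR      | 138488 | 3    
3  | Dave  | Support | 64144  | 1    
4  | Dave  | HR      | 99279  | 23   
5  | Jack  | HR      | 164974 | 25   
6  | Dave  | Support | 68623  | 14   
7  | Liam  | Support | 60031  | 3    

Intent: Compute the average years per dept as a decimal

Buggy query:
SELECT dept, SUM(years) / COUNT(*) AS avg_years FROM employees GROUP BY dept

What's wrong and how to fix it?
Bug: SUM(years) and COUNT(*) are both integers; the division truncates the fractional part

Fix: Cast one side to REAL so the division keeps the fractional part

Corrected query:
SELECT dept, SUM(years) * 1.0 / COUNT(*) AS avg_years FROM employees GROUP BY dept

Result:
dept    | avg_years
--------+----------
HR      | 17       
Support | 5.5      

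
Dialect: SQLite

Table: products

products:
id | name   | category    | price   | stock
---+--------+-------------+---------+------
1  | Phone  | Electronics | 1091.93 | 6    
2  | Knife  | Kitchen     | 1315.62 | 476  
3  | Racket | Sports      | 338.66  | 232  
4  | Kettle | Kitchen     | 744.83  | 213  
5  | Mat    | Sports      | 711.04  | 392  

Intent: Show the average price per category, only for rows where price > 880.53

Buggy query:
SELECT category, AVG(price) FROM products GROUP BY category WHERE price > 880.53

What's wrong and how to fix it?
Bug: WHERE cannot follow GROUP BY

Fix: Move the WHERE clause before GROUP BY

Corrected query:
SELECT category, AVG(price) FROM products WHERE price > 880.53 GROUP BY category

Result:
category    | AVG(price)
------------+-----------
Electronics | 1091.93   
Kitchen     | 1315.62   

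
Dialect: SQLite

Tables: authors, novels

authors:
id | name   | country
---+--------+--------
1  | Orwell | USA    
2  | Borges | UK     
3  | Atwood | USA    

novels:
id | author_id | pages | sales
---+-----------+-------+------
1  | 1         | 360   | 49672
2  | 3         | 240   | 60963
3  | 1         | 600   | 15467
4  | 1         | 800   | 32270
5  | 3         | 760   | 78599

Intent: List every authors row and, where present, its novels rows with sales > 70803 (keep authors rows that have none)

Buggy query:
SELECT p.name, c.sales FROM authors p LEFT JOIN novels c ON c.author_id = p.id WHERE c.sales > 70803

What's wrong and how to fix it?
Bug: A WHERE condition on the right-hand table after LEFT JOIN drops unmatched parents

Fix: Move the right-table condition into the ON clause so unmatched parents are kept

Corrected query:
SELECT p.name, c.sales FROM authors p LEFT JOIN novels c ON c.author_id = p.id AND c.sales > 70803

Result:
name   | sales
-------+------
Orwell | NULL 
Borges | NULL 
Atwood | 78599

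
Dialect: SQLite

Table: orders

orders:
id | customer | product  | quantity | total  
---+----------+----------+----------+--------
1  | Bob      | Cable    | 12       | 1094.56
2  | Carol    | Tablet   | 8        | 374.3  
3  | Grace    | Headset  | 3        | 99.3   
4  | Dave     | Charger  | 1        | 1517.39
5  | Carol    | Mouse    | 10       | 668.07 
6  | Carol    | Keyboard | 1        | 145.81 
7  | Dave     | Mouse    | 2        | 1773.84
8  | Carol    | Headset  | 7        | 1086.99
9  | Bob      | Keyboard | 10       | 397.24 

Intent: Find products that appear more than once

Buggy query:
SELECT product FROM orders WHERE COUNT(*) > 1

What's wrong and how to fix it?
Bug: COUNT(*) is an aggregate and cannot be used in WHERE

Fix: GROUP BY product, then filter groups with HAVING COUNT(*) > 1

Corrected query:
SELECT product FROM orders GROUP BY product HAVING COUNT(*) > 1

Result:
product 
--------
Headset 
Keyboard
Mouse   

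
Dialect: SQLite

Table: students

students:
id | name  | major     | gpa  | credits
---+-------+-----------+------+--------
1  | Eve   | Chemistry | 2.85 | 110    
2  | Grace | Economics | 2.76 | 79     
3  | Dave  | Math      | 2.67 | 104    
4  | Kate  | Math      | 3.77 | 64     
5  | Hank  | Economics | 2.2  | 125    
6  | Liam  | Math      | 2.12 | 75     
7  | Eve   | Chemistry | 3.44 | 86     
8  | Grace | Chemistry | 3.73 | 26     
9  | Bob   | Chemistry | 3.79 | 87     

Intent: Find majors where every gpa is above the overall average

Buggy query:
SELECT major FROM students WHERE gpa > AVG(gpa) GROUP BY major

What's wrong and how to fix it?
Bug: AVG() is an aggregate; it can't sit directly in WHERE

Fix: Use a subquery for AVG and a HAVING MIN(...) filter so the condition holds for every row in the group

Corrected query:
SELECT major FROM students GROUP BY major HAVING MIN(gpa) > (SELECT AVG(gpa) FROM students)

Result:
(no rows)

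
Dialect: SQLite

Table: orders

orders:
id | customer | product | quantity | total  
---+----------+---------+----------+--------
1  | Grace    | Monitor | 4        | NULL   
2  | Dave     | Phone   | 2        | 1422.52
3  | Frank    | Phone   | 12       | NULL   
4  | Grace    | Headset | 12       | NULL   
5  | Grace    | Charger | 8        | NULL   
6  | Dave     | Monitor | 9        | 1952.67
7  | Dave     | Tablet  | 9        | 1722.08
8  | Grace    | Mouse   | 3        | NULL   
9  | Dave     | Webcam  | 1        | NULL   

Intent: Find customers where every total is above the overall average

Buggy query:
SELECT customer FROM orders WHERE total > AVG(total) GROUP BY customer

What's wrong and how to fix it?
Bug: AVG() is an aggregate; it can't sit directly in WHERE

Fix: Use a subquery for AVG and a HAVING MIN(...) filter so the condition holds for every row in the group

Corrected query:
SELECT customer FROM orders GROUP BY customer HAVING MIN(total) > (SELECT AVG(total) FROM orders)

Result:
(no rows)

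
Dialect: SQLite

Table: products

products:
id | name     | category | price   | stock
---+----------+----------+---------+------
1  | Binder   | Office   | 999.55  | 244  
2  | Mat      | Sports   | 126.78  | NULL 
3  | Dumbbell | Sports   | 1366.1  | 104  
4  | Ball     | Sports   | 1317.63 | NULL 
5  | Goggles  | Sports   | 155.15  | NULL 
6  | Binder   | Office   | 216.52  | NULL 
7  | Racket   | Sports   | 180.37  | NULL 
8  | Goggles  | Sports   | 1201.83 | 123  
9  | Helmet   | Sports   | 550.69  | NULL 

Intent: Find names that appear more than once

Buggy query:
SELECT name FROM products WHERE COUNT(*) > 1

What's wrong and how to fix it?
Bug: WHERE can't reference COUNT(*); aggregates are computed after WHERE

Fix: Group first, then use HAVING for the count condition

Corrected query:
SELECT name FROM products GROUP BY name HAVING COUNT(*) > 1

Result:
name   
-------
Binder 
Goggles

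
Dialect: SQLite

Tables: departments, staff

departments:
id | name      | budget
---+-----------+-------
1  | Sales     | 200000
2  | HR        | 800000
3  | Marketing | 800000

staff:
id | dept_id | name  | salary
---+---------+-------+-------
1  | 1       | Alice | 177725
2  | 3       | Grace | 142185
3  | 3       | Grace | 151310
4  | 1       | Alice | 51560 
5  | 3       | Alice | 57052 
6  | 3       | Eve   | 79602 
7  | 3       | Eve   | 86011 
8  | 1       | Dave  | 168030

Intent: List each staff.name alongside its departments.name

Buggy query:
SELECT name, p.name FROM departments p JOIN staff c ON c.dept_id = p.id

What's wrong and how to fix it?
Bug: 'name' exists in both joined tables, so the database can't tell which one is meant

Fix: Qualify the column with its table alias (c.name)

Corrected query:
SELECT c.name, p.name FROM departments p JOIN staff c ON c.dept_id = p.id

Result:
name  | name     
------+----------
Alice | Sales    
Grace | Marketing
Grace | Marketing
Alice | Sales    
Alice | Marketing
Eve   | Marketing
Eve   | Marketing
Dave  | Sales    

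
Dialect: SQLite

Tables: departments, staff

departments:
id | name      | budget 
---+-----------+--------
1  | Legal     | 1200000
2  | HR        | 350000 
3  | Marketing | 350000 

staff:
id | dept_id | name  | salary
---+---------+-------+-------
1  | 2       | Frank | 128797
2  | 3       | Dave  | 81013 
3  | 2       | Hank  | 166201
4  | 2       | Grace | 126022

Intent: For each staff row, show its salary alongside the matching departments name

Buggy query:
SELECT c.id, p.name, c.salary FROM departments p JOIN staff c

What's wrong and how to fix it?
Bug: Missing join condition: each staff row is matched to all departments rows instead of just its own

Fix: Add ON c.dept_id = p.id to the JOIN

Corrected query:
SELECT c.id, p.name, c.salary FROM departments p JOIN staff c ON c.dept_id = p.id

Result:
id | name      | salary
---+-----------+-------
1  | HR        | 128797
2  | Marketing | 81013 
3  | HR        | 166201
4  | HR        | 126022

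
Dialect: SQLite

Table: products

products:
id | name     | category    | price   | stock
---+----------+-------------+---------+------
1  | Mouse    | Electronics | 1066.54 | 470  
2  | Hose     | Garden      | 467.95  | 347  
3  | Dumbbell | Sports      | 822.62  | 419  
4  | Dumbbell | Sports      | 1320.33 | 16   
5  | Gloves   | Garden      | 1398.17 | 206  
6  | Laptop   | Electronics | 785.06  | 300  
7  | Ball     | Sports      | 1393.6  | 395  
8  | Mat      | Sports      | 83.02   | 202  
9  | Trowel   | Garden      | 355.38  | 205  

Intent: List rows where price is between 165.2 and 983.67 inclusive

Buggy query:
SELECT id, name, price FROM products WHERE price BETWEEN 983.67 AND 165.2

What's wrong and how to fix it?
Bug: BETWEEN expects the lower bound first; with 983.67 AND 165.2 the range is empty

Fix: Swap the bounds so the smaller value comes first

Corrected query:
SELECT id, name, price FROM products WHERE price BETWEEN 165.2 AND 983.67

Result:
id | name     | price 
---+----------+-------
2  | Hose     | 467.95
3  | Dumbbell | 822.62
6  | Laptop   | 785.06
9  | Trowel   | 355.38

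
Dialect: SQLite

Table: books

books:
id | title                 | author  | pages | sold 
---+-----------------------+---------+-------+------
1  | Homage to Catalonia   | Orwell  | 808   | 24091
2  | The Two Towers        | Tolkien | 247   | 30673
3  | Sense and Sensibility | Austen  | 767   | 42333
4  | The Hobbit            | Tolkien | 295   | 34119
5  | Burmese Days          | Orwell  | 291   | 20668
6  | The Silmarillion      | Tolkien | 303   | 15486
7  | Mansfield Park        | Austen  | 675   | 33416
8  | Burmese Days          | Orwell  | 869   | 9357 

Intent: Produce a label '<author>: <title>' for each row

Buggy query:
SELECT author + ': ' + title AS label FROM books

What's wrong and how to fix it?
Bug: SQLite uses || for string concatenation; + coerces text to numbers (yielding 0)

Fix: Use the || operator for string concatenation

Corrected query:
SELECT author || ': ' || title AS label FROM books

Result:
label                        
-----------------------------
Orwell: Homage to Catalonia  
Tolkien: The Two Towers      
Austen: Sense and Sensibility
Tolkien: The Hobbit          
Orwell: Burmese Days         
Tolkien: The Silmarillion    
Austen: Mansfield Park       
Orwell: Burmese Days         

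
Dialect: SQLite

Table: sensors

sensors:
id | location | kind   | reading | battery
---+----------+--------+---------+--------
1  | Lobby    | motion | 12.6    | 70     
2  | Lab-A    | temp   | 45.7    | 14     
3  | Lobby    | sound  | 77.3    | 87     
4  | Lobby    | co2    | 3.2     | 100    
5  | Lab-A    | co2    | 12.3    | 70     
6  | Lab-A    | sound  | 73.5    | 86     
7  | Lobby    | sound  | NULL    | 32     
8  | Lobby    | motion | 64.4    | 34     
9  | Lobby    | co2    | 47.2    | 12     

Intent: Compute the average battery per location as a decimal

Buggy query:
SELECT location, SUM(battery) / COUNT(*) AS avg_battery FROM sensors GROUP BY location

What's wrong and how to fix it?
Bug: SUM(battery) and COUNT(*) are both integers; the division truncates the fractional part

Fix: Cast one side to REAL so the division keeps the fractional part

Corrected query:
SELECT location, SUM(battery) * 1.0 / COUNT(*) AS avg_battery FROM sensors GROUP BY location

Result:
location | avg_battery
---------+------------
Lab-A    | 56.666667  
Lobby    | 55.833333  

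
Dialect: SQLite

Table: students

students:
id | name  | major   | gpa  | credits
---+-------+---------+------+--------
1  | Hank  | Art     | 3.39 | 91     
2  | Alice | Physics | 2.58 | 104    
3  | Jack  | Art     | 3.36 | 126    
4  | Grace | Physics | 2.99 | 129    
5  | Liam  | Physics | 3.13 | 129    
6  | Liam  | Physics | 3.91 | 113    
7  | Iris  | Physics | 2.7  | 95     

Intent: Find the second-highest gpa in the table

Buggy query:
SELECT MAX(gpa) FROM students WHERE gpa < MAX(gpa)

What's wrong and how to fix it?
Bug: MAX(gpa) on the right of the comparison is an aggregate-in-WHERE error

Fix: Compute the overall MAX in a subquery, then take MAX of rows below it

Corrected query:
SELECT MAX(gpa) FROM students WHERE gpa < (SELECT MAX(gpa) FROM students)

Result:
MAX(gpa)
--------
3.39    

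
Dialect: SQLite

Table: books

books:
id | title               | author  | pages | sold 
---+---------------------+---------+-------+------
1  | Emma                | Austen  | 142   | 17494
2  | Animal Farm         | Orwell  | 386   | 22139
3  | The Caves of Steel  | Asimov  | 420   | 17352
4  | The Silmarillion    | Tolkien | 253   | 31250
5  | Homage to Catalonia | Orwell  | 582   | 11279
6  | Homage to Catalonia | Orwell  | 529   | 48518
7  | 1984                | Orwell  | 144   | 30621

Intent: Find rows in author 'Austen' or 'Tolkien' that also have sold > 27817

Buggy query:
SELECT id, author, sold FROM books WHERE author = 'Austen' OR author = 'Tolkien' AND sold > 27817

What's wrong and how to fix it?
Bug: AND binds tighter than OR, so this parses as author = 'Austen' OR (author = 'Tolkien' AND sold > 27817)

Fix: Group the OR with parentheses (or use IN), then AND the threshold

Corrected query:
SELECT id, author, sold FROM books WHERE (author = 'Austen' OR author = 'Tolkien') AND sold > 27817

Result:
id | author  | sold 
---+---------+------
4  | Tolkien | 31250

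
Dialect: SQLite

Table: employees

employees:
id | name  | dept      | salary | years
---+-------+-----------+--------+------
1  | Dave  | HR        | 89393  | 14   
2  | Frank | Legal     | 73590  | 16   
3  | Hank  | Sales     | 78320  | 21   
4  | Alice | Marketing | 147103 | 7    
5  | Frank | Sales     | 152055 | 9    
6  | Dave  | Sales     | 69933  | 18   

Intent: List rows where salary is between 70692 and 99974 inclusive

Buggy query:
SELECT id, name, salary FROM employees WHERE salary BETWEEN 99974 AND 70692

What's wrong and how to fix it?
Bug: BETWEEN expects the lower bound first; with 99974 AND 70692 the range is empty

Fix: Swap the bounds so the smaller value comes first

Corrected query:
SELECT id, name, salary FROM employees WHERE salary BETWEEN 70692 AND 99974

Result:
id | name  | salary
---+-------+-------
1  | Dave  | 89393 
2  | Frank | 73590 
3  | Hank  | 78320 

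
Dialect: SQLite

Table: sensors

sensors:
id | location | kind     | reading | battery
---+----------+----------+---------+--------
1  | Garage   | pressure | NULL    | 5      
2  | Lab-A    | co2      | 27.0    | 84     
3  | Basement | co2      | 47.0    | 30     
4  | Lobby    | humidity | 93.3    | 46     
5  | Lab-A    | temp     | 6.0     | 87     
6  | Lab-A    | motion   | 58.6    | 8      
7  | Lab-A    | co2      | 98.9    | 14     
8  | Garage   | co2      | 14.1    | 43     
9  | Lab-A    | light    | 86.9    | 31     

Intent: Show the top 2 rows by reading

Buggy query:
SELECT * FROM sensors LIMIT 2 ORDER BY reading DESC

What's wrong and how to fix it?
Bug: LIMIT must come after ORDER BY

Fix: Sort with ORDER BY, then apply LIMIT

Corrected query:
SELECT * FROM sensors ORDER BY reading DESC LIMIT 2

Result:
id | location | kind     | reading | battery
---+----------+----------+---------+--------
7  | Lab-A    | co2      | 98.9    | 14     
4  | Lobby    | humidity | 93.3    | 46     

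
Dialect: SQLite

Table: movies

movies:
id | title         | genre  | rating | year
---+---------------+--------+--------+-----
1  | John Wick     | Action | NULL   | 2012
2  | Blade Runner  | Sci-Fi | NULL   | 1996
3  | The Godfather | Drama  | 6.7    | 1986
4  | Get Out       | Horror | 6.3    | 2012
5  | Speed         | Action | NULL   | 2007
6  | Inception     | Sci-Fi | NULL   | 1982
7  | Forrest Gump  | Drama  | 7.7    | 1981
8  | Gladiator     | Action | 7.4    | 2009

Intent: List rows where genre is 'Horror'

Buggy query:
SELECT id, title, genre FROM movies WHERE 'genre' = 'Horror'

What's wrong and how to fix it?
Bug: 'genre' in single quotes is a string literal, not the column; the comparison is literal-vs-literal and never true

Fix: Remove the quotes around the column name (or use double quotes for an identifier)

Corrected query:
SELECT id, title, genre FROM movies WHERE genre = 'Horror'

Result:
id | title   | genre 
---+---------+-------
4  | Get Out | Horror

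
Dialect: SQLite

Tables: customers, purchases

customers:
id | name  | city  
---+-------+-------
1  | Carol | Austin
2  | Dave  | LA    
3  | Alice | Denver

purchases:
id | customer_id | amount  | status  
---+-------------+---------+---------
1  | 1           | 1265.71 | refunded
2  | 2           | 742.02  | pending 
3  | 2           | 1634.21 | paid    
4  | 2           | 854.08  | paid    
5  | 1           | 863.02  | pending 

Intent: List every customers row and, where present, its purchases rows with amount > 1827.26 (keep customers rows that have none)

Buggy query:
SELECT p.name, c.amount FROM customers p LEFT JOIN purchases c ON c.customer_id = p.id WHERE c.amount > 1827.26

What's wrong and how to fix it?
Bug: Filtering c.amount in WHERE discards the NULL rows produced by LEFT JOIN, turning it into an inner join

Fix: Move the right-table condition into the ON clause so unmatched parents are kept

Corrected query:
SELECT p.name, c.amount FROM customers p LEFT JOIN purchases c ON c.customer_id = p.id AND c.amount > 1827.26

Result:
name  | amount
------+-------
Carol | NULL  
Dave  | NULL  
Alice | NULL  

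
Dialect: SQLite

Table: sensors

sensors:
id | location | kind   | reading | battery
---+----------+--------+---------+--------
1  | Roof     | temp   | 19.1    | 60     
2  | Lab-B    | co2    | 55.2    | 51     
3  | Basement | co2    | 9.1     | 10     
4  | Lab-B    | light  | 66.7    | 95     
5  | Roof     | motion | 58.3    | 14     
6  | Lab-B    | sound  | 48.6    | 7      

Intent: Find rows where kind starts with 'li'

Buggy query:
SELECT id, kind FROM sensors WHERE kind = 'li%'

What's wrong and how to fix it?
Bug: Wildcards only work with LIKE; '=' treats '%' as a literal character

Fix: Replace '=' with LIKE so 'li%' is treated as a pattern

Corrected query:
SELECT id, kind FROM sensors WHERE kind LIKE 'li%'

Result:
id | kind 
---+------
4  | light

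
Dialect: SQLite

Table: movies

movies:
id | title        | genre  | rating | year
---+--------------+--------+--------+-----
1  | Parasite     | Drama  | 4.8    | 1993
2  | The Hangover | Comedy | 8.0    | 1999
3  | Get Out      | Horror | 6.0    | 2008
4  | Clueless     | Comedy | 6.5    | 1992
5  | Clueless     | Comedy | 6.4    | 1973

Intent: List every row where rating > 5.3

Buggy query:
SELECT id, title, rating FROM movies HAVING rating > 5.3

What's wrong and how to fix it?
Bug: HAVING filters the output of aggregation, but this query has no GROUP BY and no aggregate functions, so SQLite rejects it (HAVING clause on a non-aggregate query); the condition here is per row

Fix: Use WHERE for row-level filtering

Corrected query:
SELECT id, title, rating FROM movies WHERE rating > 5.3

Result:
id | title        | rating
---+--------------+-------
2  | The Hangover | 8     
3  | Get Out      | 6     
4  | Clueless     | 6.5   
5  | Clueless     | 6.4   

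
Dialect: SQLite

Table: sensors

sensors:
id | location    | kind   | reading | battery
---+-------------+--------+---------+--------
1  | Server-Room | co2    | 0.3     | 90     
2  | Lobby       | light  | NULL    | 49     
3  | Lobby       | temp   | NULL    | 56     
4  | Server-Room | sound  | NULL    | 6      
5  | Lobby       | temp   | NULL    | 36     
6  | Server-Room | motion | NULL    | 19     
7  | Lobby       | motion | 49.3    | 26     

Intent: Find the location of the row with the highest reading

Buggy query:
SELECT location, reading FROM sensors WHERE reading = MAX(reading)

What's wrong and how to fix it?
Bug: WHERE is evaluated per row; an aggregate over the whole table isn't defined there

Fix: Use a subquery: WHERE reading = (SELECT MAX(reading) FROM sensors)

Corrected query:
SELECT location, reading FROM sensors WHERE reading = (SELECT MAX(reading) FROM sensors)

Result:
location | reading
---------+--------
Lobby    | 49.3   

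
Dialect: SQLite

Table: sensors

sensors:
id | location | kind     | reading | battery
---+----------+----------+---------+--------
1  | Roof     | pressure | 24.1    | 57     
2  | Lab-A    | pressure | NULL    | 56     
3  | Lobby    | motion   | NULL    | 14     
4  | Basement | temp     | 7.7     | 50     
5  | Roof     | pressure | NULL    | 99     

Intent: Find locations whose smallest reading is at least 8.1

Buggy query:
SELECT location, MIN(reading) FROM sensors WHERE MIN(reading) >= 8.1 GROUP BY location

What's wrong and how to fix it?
Bug: Aggregates like MIN are computed per group after WHERE runs

Fix: Use HAVING for the per-group MIN condition

Corrected query:
SELECT location, MIN(reading) FROM sensors GROUP BY location HAVING MIN(reading) >= 8.1

Result:
location | MIN(reading)
---------+-------------
Roof     | 24.1        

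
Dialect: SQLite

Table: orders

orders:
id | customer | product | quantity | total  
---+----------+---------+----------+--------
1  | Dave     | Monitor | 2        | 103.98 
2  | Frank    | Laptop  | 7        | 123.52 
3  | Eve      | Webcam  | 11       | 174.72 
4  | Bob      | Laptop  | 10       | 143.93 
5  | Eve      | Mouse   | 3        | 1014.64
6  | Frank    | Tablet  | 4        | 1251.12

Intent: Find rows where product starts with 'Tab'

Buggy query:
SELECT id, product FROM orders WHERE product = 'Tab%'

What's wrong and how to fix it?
Bug: '=' compares the literal string including the % character; pattern matching needs LIKE

Fix: Replace '=' with LIKE so 'Tab%' is treated as a pattern

Corrected query:
SELECT id, product FROM orders WHERE product LIKE 'Tab%'

Result:
id | product
---+--------
6  | Tablet 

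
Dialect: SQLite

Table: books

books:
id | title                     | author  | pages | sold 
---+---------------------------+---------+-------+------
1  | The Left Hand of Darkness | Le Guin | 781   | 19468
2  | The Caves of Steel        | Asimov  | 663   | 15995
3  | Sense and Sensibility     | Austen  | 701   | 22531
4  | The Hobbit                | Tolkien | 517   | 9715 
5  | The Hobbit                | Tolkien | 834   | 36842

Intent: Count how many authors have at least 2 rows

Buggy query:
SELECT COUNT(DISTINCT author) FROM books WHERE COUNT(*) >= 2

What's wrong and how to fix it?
Bug: COUNT(*) cannot appear in WHERE; the per-group count doesn't exist yet

Fix: Group first with HAVING COUNT(*) >= 2, then COUNT the resulting groups

Corrected query:
SELECT COUNT(*) FROM (SELECT author FROM books GROUP BY author HAVING COUNT(*) >= 2)

Result:
COUNT(*)
--------
1       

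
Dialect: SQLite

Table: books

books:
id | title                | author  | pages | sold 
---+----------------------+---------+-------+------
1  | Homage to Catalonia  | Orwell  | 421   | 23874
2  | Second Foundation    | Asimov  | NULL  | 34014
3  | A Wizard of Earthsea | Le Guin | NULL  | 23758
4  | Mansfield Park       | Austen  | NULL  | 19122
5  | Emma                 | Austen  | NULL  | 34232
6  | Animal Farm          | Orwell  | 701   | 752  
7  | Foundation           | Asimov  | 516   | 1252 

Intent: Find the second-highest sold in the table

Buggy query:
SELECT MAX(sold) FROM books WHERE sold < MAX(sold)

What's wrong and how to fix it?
Bug: The inner MAX is an aggregate inside WHERE, which is not allowed

Fix: Put the inner MAX in a scalar subquery

Corrected query:
SELECT MAX(sold) FROM books WHERE sold < (SELECT MAX(sold) FROM books)

Result:
MAX(sold)
---------
34014    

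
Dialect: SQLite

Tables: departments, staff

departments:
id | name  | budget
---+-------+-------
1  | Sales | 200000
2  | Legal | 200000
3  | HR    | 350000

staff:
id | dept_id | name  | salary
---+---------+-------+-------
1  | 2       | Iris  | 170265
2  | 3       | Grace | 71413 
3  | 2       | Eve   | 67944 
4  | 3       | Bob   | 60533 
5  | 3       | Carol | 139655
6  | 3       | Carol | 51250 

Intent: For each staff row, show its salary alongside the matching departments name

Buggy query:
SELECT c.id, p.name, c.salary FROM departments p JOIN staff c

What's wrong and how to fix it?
Bug: Missing join condition: each staff row is matched to all departments rows instead of just its own

Fix: Specify the join condition linking the foreign key to the parent id

Corrected query:
SELECT c.id, p.name, c.salary FROM departments p JOIN staff c ON c.dept_id = p.id

Result:
id | name  | salary
---+-------+-------
1  | Legal | 170265
2  | HR    | 71413 
3  | Legal | 67944 
4  | HR    | 60533 
5  | HR    | 139655
6  | HR    | 51250 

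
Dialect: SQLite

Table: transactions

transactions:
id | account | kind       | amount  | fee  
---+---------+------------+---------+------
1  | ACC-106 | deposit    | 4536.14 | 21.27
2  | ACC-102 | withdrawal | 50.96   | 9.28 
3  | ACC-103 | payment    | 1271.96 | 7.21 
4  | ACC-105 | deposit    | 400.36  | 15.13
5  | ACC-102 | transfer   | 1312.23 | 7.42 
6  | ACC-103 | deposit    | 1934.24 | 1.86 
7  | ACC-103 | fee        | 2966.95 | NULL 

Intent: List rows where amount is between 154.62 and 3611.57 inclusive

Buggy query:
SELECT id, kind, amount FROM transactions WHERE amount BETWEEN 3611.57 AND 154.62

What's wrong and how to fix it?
Bug: BETWEEN expects the lower bound first; with 3611.57 AND 154.62 the range is empty

Fix: Write BETWEEN 154.62 AND 3611.57

Corrected query:
SELECT id, kind, amount FROM transactions WHERE amount BETWEEN 154.62 AND 3611.57

Result:
id | kind     | amount 
---+----------+--------
3  | payment  | 1271.96
4  | deposit  | 400.36 
5  | transfer | 1312.23
6  | deposit  | 1934.24
7  | fee      | 2966.95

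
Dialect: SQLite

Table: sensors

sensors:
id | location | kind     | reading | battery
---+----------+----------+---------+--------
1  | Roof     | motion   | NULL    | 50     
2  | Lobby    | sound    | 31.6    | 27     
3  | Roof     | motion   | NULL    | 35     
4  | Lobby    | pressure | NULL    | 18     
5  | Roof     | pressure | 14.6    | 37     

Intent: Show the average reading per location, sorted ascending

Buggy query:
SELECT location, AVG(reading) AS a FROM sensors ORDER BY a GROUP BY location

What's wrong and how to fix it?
Bug: ORDER BY appears before GROUP BY; SQL clause order requires GROUP BY first

Fix: Move ORDER BY to the end, after GROUP BY

Corrected query:
SELECT location, AVG(reading) AS a FROM sensors GROUP BY location ORDER BY a

Result:
location | a   
---------+-----
Roof     | 14.6
Lobby    | 31.6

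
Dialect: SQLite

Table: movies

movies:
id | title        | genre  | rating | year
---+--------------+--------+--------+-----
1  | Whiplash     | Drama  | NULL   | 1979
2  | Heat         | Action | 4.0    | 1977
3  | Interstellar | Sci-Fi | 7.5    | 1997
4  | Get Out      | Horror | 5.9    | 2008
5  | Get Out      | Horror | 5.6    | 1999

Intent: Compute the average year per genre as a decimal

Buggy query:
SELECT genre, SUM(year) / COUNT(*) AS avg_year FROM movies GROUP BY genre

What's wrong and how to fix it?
Bug: SUM(year) and COUNT(*) are both integers; the division truncates the fractional part

Fix: Multiply by 1.0 (or CAST to REAL) to force floating-point division

Corrected query:
SELECT genre, SUM(year) * 1.0 / COUNT(*) AS avg_year FROM movies GROUP BY genre

Result:
genre  | avg_year
-------+---------
Action | 1977    
Drama  | 1979    
Horror | 2003.5  
Sci-Fi | 1997    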